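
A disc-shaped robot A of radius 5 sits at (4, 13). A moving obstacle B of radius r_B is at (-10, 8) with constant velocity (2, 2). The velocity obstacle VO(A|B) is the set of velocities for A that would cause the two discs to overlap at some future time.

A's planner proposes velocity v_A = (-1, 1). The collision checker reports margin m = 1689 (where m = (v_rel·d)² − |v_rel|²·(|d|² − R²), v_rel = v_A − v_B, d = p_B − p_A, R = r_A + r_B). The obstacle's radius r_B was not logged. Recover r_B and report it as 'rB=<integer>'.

m = 1689
d = (-14, -5);  v_rel = (-3, -1),  |v_rel|² = 10
v_rel×d = (-3)·(-5) − (-1)·(-14) = 1
since m = R²·10 − 1²:  R² = (1 + 1689) / 10 = 169
R = √169 = 13  ⇒  r_B = 13 − 5 = 8

rB=8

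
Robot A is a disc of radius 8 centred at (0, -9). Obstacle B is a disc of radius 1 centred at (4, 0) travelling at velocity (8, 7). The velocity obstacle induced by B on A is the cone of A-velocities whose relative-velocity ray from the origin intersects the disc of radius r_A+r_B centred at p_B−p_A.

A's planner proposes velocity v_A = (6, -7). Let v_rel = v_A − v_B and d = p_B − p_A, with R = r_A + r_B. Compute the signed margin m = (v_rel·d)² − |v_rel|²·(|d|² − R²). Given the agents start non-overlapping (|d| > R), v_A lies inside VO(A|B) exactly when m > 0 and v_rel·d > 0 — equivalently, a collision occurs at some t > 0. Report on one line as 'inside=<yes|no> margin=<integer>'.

d = (4, 9),  |d|² = 97;  R = 8+1 = 9,  c = 97−9² = 16
v_rel = (-2, -14),  |v_rel|² = 200;  v_rel·d = (-2)·(4) + (-14)·(9) = -134
200·t² + 268·t + 16 = 0  ⇒  m = (-134)² − 200·16 = 14756
m = 14756 > 0,  v_rel·d = -134 < 0  ⇒  outside

inside=no margin=14756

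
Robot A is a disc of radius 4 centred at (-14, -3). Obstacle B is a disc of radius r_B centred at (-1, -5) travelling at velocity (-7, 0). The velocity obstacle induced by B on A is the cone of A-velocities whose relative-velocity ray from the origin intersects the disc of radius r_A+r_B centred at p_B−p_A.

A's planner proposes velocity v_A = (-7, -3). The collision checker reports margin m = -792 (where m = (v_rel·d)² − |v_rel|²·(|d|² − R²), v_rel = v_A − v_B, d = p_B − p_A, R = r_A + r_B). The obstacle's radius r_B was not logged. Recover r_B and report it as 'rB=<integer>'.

m = -792
d = (13, -2);  v_rel = (0, -3),  |v_rel|² = 9
v_rel×d = (0)·(-2) − (-3)·(13) = 39
since m = R²·9 − 39²:  R² = (1521 + -792) / 9 = 81
R = √81 = 9  ⇒  r_B = 9 − 4 = 5

rB=5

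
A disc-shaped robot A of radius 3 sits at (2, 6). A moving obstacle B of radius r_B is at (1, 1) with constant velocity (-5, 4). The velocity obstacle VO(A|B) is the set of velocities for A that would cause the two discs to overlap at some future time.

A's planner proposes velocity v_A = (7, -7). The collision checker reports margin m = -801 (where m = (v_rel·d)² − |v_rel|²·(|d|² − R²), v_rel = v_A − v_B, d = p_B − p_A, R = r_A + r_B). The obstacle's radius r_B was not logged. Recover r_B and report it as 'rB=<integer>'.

m = -801
d = (-1, -5);  v_rel = (12, -11),  |v_rel|² = 265
v_rel×d = (12)·(-5) − (-11)·(-1) = -71
since m = R²·265 − (-71)²:  R² = (5041 + -801) / 265 = 16
R = √16 = 4  ⇒  r_B = 4 − 3 = 1

rB=1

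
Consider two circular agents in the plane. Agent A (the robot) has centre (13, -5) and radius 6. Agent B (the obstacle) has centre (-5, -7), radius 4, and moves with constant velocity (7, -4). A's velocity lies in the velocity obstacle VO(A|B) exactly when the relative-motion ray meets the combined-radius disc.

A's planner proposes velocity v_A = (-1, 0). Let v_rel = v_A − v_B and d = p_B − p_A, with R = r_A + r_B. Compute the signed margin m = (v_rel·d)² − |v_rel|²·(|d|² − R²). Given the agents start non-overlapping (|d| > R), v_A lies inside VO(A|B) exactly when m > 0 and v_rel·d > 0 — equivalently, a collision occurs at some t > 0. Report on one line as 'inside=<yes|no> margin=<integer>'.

d = (-18, -2),  |d|² = 328;  R = 6+4 = 10,  c = 328−10² = 228
v_rel = (-8, 4),  |v_rel|² = 80;  v_rel·d = (-8)·(-18) + (4)·(-2) = 136
80·t² − 272·t + 228 = 0  ⇒  m = 136² − 80·228 = 256
m = 256 > 0,  v_rel·d = 136 > 0  ⇒  inside

inside=yes margin=256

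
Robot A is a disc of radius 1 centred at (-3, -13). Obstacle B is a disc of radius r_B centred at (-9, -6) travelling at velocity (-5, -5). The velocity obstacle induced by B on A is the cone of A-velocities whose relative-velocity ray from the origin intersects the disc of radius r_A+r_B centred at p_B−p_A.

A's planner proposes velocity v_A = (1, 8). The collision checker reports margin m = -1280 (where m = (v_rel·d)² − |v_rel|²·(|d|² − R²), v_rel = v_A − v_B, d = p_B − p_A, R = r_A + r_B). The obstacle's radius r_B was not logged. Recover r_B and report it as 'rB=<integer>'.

m = -1280
d = (-6, 7);  v_rel = (6, 13),  |v_rel|² = 205
v_rel×d = (6)·(7) − (13)·(-6) = 120
since m = R²·205 − 120²:  R² = (14400 + -1280) / 205 = 64
R = √64 = 8  ⇒  r_B = 8 − 1 = 7

rB=7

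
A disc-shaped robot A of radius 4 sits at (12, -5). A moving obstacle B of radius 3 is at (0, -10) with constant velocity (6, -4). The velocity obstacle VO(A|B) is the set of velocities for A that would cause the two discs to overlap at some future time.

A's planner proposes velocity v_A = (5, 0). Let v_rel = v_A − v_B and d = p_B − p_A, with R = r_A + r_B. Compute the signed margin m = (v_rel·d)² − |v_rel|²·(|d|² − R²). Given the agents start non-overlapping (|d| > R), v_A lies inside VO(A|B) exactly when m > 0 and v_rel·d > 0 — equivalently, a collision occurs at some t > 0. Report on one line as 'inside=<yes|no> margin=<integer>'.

d = (-12, -5),  |d|² = 169;  R = 4+3 = 7,  c = 169−7² = 120
v_rel = (-1, 4),  |v_rel|² = 17;  v_rel·d = (-1)·(-12) + (4)·(-5) = -8
17·t² + 16·t + 120 = 0  ⇒  m = (-8)² − 17·120 = -1976
m = -1976 < 0,  v_rel·d = -8 < 0  ⇒  outside

inside=no margin=-1976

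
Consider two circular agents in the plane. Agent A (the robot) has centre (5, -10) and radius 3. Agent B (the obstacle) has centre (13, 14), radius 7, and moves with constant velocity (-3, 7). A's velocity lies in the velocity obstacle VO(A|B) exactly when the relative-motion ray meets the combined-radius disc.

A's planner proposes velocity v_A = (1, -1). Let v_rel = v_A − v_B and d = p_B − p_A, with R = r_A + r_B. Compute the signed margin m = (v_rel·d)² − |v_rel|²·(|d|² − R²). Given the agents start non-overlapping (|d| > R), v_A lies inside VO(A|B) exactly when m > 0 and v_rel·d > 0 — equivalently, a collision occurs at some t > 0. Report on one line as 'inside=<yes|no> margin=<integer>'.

d = (8, 24),  |d|² = 640;  R = 3+7 = 10,  c = 640−10² = 540
v_rel = (4, -8),  |v_rel|² = 80;  v_rel·d = (4)·(8) + (-8)·(24) = -160
80·t² + 320·t + 540 = 0  ⇒  m = (-160)² − 80·540 = -17600
m = -17600 < 0,  v_rel·d = -160 < 0  ⇒  outside

inside=no margin=-17600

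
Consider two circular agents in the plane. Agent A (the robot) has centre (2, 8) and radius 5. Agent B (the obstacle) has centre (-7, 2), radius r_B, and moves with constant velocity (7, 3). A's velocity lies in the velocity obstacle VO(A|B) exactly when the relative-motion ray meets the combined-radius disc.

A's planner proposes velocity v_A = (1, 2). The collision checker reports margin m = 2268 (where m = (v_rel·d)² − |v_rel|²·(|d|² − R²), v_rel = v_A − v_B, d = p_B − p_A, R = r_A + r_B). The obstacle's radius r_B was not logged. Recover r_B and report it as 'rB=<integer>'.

m = 2268
d = (-9, -6);  v_rel = (-6, -1),  |v_rel|² = 37
v_rel×d = (-6)·(-6) − (-1)·(-9) = 27
since m = R²·37 − 27²:  R² = (729 + 2268) / 37 = 81
R = √81 = 9  ⇒  r_B = 9 − 5 = 4

rB=4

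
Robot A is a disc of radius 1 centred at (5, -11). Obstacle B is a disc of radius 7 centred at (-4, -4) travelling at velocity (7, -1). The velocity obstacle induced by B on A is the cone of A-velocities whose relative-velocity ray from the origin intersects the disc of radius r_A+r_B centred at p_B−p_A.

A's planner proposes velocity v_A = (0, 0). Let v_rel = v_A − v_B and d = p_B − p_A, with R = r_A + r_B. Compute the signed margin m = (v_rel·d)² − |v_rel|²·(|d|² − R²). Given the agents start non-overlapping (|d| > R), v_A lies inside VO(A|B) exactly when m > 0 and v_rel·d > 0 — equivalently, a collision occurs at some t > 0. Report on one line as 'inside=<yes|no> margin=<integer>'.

d = (-9, 7),  |d|² = 130;  R = 1+7 = 8,  c = 130−8² = 66
v_rel = (-7, 1),  |v_rel|² = 50;  v_rel·d = (-7)·(-9) + (1)·(7) = 70
50·t² − 140·t + 66 = 0  ⇒  m = 70² − 50·66 = 1600
m = 1600 > 0,  v_rel·d = 70 > 0  ⇒  inside

inside=yes margin=1600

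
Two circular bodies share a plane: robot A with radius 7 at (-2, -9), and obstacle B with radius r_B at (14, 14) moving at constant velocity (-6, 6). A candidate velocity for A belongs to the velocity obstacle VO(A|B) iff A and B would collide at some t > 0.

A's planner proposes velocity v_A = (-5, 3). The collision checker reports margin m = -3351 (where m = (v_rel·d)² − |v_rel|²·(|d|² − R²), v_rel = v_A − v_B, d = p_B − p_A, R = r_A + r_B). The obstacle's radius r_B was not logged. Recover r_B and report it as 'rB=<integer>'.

m = -3351
d = (16, 23);  v_rel = (1, -3),  |v_rel|² = 10
v_rel×d = (1)·(23) − (-3)·(16) = 71
since m = R²·10 − 71²:  R² = (5041 + -3351) / 10 = 169
R = √169 = 13  ⇒  r_B = 13 − 7 = 6

rB=6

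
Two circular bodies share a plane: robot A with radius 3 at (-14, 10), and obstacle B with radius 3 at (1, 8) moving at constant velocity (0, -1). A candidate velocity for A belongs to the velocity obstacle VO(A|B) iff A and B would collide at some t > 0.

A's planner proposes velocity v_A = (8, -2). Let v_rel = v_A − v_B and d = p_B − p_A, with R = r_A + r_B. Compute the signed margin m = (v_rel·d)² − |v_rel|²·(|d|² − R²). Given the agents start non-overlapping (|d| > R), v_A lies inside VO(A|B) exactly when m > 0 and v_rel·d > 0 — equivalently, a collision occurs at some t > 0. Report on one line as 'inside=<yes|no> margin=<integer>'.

d = (15, -2),  |d|² = 229;  R = 3+3 = 6,  c = 229−6² = 193
v_rel = (8, -1),  |v_rel|² = 65;  v_rel·d = (8)·(15) + (-1)·(-2) = 122
65·t² − 244·t + 193 = 0  ⇒  m = 122² − 65·193 = 2339
m = 2339 > 0,  v_rel·d = 122 > 0  ⇒  inside

inside=yes margin=2339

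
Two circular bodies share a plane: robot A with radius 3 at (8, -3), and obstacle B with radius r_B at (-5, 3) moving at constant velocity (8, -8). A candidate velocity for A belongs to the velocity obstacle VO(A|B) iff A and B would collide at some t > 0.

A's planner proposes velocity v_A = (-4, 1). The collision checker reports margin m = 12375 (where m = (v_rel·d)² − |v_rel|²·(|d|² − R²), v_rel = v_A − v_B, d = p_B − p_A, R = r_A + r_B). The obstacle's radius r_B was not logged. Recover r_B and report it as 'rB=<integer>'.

m = 12375
d = (-13, 6);  v_rel = (-12, 9),  |v_rel|² = 225
v_rel×d = (-12)·(6) − (9)·(-13) = 45
since m = R²·225 − 45²:  R² = (2025 + 12375) / 225 = 64
R = √64 = 8  ⇒  r_B = 8 − 3 = 5

rB=5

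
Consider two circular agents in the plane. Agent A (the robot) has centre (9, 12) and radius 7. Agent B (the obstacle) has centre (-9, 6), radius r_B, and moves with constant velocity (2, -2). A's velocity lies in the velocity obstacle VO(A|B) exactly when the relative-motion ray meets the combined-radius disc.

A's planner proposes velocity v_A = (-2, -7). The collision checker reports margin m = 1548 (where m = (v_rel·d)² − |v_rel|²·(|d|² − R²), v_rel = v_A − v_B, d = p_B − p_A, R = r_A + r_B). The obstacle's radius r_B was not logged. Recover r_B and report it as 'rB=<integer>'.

m = 1548
d = (-18, -6);  v_rel = (-4, -5),  |v_rel|² = 41
v_rel×d = (-4)·(-6) − (-5)·(-18) = -66
since m = R²·41 − (-66)²:  R² = (4356 + 1548) / 41 = 144
R = √144 = 12  ⇒  r_B = 12 − 7 = 5

rB=5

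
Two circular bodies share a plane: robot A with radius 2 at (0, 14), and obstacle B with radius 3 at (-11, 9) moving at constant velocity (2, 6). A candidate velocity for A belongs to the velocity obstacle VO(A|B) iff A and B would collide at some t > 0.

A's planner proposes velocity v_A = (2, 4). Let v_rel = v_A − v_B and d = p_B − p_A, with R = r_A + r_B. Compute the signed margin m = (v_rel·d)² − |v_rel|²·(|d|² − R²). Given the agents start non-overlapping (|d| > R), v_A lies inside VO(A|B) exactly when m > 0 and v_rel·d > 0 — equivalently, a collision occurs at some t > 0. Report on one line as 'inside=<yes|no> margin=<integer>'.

d = (-11, -5),  |d|² = 146;  R = 2+3 = 5,  c = 146−5² = 121
v_rel = (0, -2),  |v_rel|² = 4;  v_rel·d = (0)·(-11) + (-2)·(-5) = 10
4·t² − 20·t + 121 = 0  ⇒  m = 10² − 4·121 = -384
m = -384 < 0,  v_rel·d = 10 > 0  ⇒  outside

inside=no margin=-384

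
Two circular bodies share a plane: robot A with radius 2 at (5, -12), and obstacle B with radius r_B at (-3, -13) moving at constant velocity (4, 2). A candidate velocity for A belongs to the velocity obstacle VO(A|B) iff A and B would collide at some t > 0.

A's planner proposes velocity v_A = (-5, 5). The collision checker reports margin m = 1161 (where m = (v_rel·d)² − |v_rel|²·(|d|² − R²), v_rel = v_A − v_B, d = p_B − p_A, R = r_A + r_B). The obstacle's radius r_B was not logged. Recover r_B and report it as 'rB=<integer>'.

m = 1161
d = (-8, -1);  v_rel = (-9, 3),  |v_rel|² = 90
v_rel×d = (-9)·(-1) − (3)·(-8) = 33
since m = R²·90 − 33²:  R² = (1089 + 1161) / 90 = 25
R = √25 = 5  ⇒  r_B = 5 − 2 = 3

rB=3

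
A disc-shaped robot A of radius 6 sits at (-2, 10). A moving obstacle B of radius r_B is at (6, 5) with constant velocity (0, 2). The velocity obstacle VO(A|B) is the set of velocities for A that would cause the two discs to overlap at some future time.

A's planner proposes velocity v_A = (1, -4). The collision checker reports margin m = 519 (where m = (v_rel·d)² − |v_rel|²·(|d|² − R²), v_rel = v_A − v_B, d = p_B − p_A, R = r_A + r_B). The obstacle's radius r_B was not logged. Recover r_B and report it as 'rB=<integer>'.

m = 519
d = (8, -5);  v_rel = (1, -6),  |v_rel|² = 37
v_rel×d = (1)·(-5) − (-6)·(8) = 43
since m = R²·37 − 43²:  R² = (1849 + 519) / 37 = 64
R = √64 = 8  ⇒  r_B = 8 − 6 = 2

rB=2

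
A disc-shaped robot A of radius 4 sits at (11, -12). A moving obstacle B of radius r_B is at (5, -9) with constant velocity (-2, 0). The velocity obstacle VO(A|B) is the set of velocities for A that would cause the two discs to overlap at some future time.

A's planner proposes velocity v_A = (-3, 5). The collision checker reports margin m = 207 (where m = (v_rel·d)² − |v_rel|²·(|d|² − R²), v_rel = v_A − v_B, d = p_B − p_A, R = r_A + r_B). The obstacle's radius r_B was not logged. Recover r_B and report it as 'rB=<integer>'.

m = 207
d = (-6, 3);  v_rel = (-1, 5),  |v_rel|² = 26
v_rel×d = (-1)·(3) − (5)·(-6) = 27
since m = R²·26 − 27²:  R² = (729 + 207) / 26 = 36
R = √36 = 6  ⇒  r_B = 6 − 4 = 2

rB=2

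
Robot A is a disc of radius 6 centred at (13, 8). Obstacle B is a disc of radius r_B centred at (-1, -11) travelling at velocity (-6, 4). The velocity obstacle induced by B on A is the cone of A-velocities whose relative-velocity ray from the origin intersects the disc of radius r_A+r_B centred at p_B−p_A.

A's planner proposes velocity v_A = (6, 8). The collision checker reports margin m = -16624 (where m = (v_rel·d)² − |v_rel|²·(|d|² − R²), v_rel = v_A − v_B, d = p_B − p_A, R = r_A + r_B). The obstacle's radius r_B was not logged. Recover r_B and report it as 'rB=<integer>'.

m = -16624
d = (-14, -19);  v_rel = (12, 4),  |v_rel|² = 160
v_rel×d = (12)·(-19) − (4)·(-14) = -172
since m = R²·160 − (-172)²:  R² = (29584 + -16624) / 160 = 81
R = √81 = 9  ⇒  r_B = 9 − 6 = 3

rB=3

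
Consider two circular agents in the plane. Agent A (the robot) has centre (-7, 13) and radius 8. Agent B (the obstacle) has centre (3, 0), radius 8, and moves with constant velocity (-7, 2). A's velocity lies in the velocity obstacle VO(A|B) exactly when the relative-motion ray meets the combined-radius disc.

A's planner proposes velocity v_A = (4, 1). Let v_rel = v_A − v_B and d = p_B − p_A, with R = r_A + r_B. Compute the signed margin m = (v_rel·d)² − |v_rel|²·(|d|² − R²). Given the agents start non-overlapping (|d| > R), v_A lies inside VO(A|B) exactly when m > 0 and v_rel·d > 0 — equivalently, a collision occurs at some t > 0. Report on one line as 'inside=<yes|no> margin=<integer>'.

d = (10, -13),  |d|² = 269;  R = 8+8 = 16,  c = 269−16² = 13
v_rel = (11, -1),  |v_rel|² = 122;  v_rel·d = (11)·(10) + (-1)·(-13) = 123
122·t² − 246·t + 13 = 0  ⇒  m = 123² − 122·13 = 13543
m = 13543 > 0,  v_rel·d = 123 > 0  ⇒  inside

inside=yes margin=13543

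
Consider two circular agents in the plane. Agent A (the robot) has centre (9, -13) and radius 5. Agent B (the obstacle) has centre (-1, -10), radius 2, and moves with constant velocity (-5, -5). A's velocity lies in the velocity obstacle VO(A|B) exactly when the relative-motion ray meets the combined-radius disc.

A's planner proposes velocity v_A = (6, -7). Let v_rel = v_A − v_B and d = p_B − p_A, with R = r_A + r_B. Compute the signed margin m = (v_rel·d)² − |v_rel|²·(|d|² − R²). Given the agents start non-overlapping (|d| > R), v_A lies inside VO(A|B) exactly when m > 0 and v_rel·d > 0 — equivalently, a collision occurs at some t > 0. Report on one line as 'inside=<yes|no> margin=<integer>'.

d = (-10, 3),  |d|² = 109;  R = 5+2 = 7,  c = 109−7² = 60
v_rel = (11, -2),  |v_rel|² = 125;  v_rel·d = (11)·(-10) + (-2)·(3) = -116
125·t² + 232·t + 60 = 0  ⇒  m = (-116)² − 125·60 = 5956
m = 5956 > 0,  v_rel·d = -116 < 0  ⇒  outside

inside=no margin=5956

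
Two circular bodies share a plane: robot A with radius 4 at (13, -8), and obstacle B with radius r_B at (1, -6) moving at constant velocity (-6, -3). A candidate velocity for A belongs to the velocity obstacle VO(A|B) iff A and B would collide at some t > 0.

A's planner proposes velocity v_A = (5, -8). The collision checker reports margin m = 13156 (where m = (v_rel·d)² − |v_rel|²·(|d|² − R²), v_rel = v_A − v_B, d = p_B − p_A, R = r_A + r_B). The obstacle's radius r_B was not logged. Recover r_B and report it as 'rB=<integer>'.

m = 13156
d = (-12, 2);  v_rel = (11, -5),  |v_rel|² = 146
v_rel×d = (11)·(2) − (-5)·(-12) = -38
since m = R²·146 − (-38)²:  R² = (1444 + 13156) / 146 = 100
R = √100 = 10  ⇒  r_B = 10 − 4 = 6

rB=6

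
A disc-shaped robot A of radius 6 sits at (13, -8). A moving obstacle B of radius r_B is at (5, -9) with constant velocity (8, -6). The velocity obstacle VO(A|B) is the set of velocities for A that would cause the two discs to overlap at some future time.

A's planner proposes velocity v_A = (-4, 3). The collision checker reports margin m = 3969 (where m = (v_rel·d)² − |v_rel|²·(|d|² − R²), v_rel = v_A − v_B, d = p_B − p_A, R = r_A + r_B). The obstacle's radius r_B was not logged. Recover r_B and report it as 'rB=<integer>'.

m = 3969
d = (-8, -1);  v_rel = (-12, 9),  |v_rel|² = 225
v_rel×d = (-12)·(-1) − (9)·(-8) = 84
since m = R²·225 − 84²:  R² = (7056 + 3969) / 225 = 49
R = √49 = 7  ⇒  r_B = 7 − 6 = 1

rB=1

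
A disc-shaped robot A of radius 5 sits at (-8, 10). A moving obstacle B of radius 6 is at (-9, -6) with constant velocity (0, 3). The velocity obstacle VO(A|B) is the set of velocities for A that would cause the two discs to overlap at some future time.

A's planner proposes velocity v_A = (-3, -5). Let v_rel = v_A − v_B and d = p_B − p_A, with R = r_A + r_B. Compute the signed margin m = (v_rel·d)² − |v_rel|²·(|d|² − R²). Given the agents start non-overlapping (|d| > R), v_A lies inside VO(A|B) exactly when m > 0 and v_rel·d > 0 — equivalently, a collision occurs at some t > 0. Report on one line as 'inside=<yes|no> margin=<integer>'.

d = (-1, -16),  |d|² = 257;  R = 5+6 = 11,  c = 257−11² = 136
v_rel = (-3, -8),  |v_rel|² = 73;  v_rel·d = (-3)·(-1) + (-8)·(-16) = 131
73·t² − 262·t + 136 = 0  ⇒  m = 131² − 73·136 = 7233
m = 7233 > 0,  v_rel·d = 131 > 0  ⇒  inside

inside=yes margin=7233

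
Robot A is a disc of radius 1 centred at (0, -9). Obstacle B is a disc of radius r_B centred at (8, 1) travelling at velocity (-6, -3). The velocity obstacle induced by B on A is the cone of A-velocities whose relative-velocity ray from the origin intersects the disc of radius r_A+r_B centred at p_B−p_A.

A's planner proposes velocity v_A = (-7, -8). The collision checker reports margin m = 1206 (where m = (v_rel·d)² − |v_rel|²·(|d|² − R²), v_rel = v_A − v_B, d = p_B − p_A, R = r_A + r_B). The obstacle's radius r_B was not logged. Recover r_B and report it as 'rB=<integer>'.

m = 1206
d = (8, 10);  v_rel = (-1, -5),  |v_rel|² = 26
v_rel×d = (-1)·(10) − (-5)·(8) = 30
since m = R²·26 − 30²:  R² = (900 + 1206) / 26 = 81
R = √81 = 9  ⇒  r_B = 9 − 1 = 8

rB=8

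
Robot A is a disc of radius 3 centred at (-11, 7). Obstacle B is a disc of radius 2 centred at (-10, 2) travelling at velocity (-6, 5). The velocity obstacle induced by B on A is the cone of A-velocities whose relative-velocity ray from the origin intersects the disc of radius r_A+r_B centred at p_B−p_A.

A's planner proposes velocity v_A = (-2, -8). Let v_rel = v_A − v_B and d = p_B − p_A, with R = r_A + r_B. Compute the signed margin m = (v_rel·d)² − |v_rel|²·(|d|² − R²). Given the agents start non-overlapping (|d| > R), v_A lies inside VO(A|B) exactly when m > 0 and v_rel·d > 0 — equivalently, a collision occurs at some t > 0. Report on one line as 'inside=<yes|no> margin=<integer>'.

d = (1, -5),  |d|² = 26;  R = 3+2 = 5,  c = 26−5² = 1
v_rel = (4, -13),  |v_rel|² = 185;  v_rel·d = (4)·(1) + (-13)·(-5) = 69
185·t² − 138·t + 1 = 0  ⇒  m = 69² − 185·1 = 4576
m = 4576 > 0,  v_rel·d = 69 > 0  ⇒  inside

inside=yes margin=4576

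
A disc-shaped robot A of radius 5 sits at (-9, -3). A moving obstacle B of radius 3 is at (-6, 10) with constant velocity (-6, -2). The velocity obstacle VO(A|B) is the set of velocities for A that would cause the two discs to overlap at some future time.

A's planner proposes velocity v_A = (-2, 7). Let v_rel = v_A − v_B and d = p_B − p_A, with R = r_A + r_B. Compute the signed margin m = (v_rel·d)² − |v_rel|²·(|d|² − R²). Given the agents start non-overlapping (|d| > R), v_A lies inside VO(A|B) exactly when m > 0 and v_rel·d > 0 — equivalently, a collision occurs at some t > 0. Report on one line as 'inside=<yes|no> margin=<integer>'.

d = (3, 13),  |d|² = 178;  R = 5+3 = 8,  c = 178−8² = 114
v_rel = (4, 9),  |v_rel|² = 97;  v_rel·d = (4)·(3) + (9)·(13) = 129
97·t² − 258·t + 114 = 0  ⇒  m = 129² − 97·114 = 5583
m = 5583 > 0,  v_rel·d = 129 > 0  ⇒  inside

inside=yes margin=5583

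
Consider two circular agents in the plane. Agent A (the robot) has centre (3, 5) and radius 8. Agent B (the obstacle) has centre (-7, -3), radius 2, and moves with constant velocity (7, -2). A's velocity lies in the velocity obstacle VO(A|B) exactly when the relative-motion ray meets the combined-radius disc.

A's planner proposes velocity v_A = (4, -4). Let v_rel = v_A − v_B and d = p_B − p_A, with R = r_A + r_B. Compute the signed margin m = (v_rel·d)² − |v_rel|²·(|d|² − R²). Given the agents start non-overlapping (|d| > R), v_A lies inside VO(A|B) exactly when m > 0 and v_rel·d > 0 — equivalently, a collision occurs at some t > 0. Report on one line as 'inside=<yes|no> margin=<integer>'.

d = (-10, -8),  |d|² = 164;  R = 8+2 = 10,  c = 164−10² = 64
v_rel = (-3, -2),  |v_rel|² = 13;  v_rel·d = (-3)·(-10) + (-2)·(-8) = 46
13·t² − 92·t + 64 = 0  ⇒  m = 46² − 13·64 = 1284
m = 1284 > 0,  v_rel·d = 46 > 0  ⇒  inside

inside=yes margin=1284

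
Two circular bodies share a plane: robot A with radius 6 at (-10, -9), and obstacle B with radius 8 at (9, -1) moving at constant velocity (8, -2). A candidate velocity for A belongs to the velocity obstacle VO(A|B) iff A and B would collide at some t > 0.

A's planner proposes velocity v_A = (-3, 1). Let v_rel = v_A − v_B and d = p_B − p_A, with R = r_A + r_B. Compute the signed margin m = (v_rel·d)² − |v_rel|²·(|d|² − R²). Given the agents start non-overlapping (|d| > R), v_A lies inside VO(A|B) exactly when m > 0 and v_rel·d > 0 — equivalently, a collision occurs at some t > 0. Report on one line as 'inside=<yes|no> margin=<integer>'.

d = (19, 8),  |d|² = 425;  R = 6+8 = 14,  c = 425−14² = 229
v_rel = (-11, 3),  |v_rel|² = 130;  v_rel·d = (-11)·(19) + (3)·(8) = -185
130·t² + 370·t + 229 = 0  ⇒  m = (-185)² − 130·229 = 4455
m = 4455 > 0,  v_rel·d = -185 < 0  ⇒  outside

inside=no margin=4455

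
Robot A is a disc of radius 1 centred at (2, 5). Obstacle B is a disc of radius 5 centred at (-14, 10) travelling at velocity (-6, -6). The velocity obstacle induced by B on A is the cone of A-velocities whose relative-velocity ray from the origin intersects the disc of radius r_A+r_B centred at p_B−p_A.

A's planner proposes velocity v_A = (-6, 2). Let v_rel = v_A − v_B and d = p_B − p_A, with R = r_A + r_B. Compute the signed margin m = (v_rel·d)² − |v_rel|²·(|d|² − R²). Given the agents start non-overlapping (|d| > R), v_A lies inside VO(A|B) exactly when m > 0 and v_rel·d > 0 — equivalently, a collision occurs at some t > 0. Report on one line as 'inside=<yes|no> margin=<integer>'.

d = (-16, 5),  |d|² = 281;  R = 1+5 = 6,  c = 281−6² = 245
v_rel = (0, 8),  |v_rel|² = 64;  v_rel·d = (0)·(-16) + (8)·(5) = 40
64·t² − 80·t + 245 = 0  ⇒  m = 40² − 64·245 = -14080
m = -14080 < 0,  v_rel·d = 40 > 0  ⇒  outside

inside=no margin=-14080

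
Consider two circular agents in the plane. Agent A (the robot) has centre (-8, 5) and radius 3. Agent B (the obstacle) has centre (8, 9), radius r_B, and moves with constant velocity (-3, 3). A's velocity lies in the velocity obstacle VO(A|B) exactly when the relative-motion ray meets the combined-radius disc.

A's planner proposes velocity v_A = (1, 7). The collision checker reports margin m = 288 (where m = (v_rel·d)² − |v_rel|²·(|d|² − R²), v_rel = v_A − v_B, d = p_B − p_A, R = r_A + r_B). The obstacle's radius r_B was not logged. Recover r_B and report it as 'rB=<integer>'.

m = 288
d = (16, 4);  v_rel = (4, 4),  |v_rel|² = 32
v_rel×d = (4)·(4) − (4)·(16) = -48
since m = R²·32 − (-48)²:  R² = (2304 + 288) / 32 = 81
R = √81 = 9  ⇒  r_B = 9 − 3 = 6

rB=6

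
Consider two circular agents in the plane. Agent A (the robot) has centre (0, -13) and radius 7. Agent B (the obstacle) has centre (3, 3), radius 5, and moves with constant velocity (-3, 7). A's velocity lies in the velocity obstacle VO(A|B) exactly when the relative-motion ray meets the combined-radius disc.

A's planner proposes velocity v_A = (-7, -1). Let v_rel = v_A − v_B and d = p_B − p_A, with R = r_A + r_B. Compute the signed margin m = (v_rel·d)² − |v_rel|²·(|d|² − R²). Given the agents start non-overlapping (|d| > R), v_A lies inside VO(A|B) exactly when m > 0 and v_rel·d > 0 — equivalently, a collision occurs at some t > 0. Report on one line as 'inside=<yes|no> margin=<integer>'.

d = (3, 16),  |d|² = 265;  R = 7+5 = 12,  c = 265−12² = 121
v_rel = (-4, -8),  |v_rel|² = 80;  v_rel·d = (-4)·(3) + (-8)·(16) = -140
80·t² + 280·t + 121 = 0  ⇒  m = (-140)² − 80·121 = 9920
m = 9920 > 0,  v_rel·d = -140 < 0  ⇒  outside

inside=no margin=9920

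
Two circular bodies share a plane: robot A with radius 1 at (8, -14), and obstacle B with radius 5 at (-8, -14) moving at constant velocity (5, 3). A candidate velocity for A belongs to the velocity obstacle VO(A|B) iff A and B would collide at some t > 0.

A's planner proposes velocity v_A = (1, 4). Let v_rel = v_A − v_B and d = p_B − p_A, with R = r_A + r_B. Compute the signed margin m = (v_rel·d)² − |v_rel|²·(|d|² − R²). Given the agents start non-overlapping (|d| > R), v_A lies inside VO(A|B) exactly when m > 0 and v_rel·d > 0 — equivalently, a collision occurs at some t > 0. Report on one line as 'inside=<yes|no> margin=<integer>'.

d = (-16, 0),  |d|² = 256;  R = 1+5 = 6,  c = 256−6² = 220
v_rel = (-4, 1),  |v_rel|² = 17;  v_rel·d = (-4)·(-16) + (1)·(0) = 64
17·t² − 128·t + 220 = 0  ⇒  m = 64² − 17·220 = 356
m = 356 > 0,  v_rel·d = 64 > 0  ⇒  inside

inside=yes margin=356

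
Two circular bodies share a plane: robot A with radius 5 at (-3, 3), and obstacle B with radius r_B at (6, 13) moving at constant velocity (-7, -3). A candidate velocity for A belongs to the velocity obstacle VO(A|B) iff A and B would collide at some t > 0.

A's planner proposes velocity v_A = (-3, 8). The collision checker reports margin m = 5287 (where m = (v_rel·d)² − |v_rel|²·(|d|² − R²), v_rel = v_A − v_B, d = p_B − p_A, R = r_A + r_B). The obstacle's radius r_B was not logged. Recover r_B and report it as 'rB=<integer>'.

m = 5287
d = (9, 10);  v_rel = (4, 11),  |v_rel|² = 137
v_rel×d = (4)·(10) − (11)·(9) = -59
since m = R²·137 − (-59)²:  R² = (3481 + 5287) / 137 = 64
R = √64 = 8  ⇒  r_B = 8 − 5 = 3

rB=3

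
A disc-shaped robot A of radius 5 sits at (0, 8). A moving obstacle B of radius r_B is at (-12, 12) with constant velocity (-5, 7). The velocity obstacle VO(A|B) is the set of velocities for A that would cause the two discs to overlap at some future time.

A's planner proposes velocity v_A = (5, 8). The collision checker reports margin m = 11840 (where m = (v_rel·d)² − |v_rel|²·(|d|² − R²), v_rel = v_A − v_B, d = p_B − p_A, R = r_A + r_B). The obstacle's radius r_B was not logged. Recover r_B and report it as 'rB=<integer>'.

m = 11840
d = (-12, 4);  v_rel = (10, 1),  |v_rel|² = 101
v_rel×d = (10)·(4) − (1)·(-12) = 52
since m = R²·101 − 52²:  R² = (2704 + 11840) / 101 = 144
R = √144 = 12  ⇒  r_B = 12 − 5 = 7

rB=7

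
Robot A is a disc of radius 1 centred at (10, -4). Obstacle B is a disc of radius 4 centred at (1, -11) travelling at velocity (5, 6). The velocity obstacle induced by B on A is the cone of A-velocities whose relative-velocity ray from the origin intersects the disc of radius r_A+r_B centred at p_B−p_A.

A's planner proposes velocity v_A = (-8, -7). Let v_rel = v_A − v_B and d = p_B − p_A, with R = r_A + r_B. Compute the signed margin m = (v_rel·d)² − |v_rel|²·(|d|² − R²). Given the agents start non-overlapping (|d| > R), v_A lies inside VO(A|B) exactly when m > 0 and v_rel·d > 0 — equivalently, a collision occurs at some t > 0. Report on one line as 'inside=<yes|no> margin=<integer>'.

d = (-9, -7),  |d|² = 130;  R = 1+4 = 5,  c = 130−5² = 105
v_rel = (-13, -13),  |v_rel|² = 338;  v_rel·d = (-13)·(-9) + (-13)·(-7) = 208
338·t² − 416·t + 105 = 0  ⇒  m = 208² − 338·105 = 7774
m = 7774 > 0,  v_rel·d = 208 > 0  ⇒  inside

inside=yes margin=7774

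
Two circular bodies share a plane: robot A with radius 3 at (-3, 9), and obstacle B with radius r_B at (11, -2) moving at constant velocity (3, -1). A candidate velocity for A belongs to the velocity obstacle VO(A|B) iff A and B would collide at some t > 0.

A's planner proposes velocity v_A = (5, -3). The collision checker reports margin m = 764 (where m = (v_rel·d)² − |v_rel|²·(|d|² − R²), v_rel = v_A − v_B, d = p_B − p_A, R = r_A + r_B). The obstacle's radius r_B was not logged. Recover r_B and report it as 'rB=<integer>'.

m = 764
d = (14, -11);  v_rel = (2, -2),  |v_rel|² = 8
v_rel×d = (2)·(-11) − (-2)·(14) = 6
since m = R²·8 − 6²:  R² = (36 + 764) / 8 = 100
R = √100 = 10  ⇒  r_B = 10 − 3 = 7

rB=7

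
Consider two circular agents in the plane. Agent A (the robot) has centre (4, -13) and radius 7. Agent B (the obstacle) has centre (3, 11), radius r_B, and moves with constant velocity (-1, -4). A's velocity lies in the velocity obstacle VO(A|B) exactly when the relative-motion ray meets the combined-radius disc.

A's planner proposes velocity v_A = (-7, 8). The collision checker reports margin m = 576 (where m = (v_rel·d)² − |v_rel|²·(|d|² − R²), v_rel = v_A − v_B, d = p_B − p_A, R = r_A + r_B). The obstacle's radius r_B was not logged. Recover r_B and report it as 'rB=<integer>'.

m = 576
d = (-1, 24);  v_rel = (-6, 12),  |v_rel|² = 180
v_rel×d = (-6)·(24) − (12)·(-1) = -132
since m = R²·180 − (-132)²:  R² = (17424 + 576) / 180 = 100
R = √100 = 10  ⇒  r_B = 10 − 7 = 3

rB=3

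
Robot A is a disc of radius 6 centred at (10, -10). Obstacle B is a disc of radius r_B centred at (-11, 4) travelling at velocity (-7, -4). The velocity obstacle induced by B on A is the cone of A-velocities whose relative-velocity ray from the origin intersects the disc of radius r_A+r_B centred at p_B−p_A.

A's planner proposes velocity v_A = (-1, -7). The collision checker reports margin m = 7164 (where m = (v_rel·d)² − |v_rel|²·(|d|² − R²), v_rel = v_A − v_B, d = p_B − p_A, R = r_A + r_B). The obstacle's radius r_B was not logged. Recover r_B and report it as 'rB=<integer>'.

m = 7164
d = (-21, 14);  v_rel = (6, -3),  |v_rel|² = 45
v_rel×d = (6)·(14) − (-3)·(-21) = 21
since m = R²·45 − 21²:  R² = (441 + 7164) / 45 = 169
R = √169 = 13  ⇒  r_B = 13 − 6 = 7

rB=7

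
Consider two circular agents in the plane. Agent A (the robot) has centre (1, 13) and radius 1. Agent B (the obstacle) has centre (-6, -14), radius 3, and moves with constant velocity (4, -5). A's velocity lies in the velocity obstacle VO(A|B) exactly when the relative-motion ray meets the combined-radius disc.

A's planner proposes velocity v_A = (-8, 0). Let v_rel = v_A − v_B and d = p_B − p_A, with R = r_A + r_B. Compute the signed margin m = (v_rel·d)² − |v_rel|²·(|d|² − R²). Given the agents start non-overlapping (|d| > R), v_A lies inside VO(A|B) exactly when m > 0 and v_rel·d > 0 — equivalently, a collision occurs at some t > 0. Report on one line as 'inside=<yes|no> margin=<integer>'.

d = (-7, -27),  |d|² = 778;  R = 1+3 = 4,  c = 778−4² = 762
v_rel = (-12, 5),  |v_rel|² = 169;  v_rel·d = (-12)·(-7) + (5)·(-27) = -51
169·t² + 102·t + 762 = 0  ⇒  m = (-51)² − 169·762 = -126177
m = -126177 < 0,  v_rel·d = -51 < 0  ⇒  outside

inside=no margin=-126177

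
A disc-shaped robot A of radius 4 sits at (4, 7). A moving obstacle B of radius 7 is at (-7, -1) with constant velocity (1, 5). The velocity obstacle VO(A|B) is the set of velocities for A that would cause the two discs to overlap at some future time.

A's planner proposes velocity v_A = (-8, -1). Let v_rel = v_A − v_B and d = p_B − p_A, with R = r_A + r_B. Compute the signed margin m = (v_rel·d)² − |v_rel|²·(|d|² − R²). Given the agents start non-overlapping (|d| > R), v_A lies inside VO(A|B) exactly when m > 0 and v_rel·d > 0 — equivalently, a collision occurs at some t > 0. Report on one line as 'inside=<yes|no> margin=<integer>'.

d = (-11, -8),  |d|² = 185;  R = 4+7 = 11,  c = 185−11² = 64
v_rel = (-9, -6),  |v_rel|² = 117;  v_rel·d = (-9)·(-11) + (-6)·(-8) = 147
117·t² − 294·t + 64 = 0  ⇒  m = 147² − 117·64 = 14121
m = 14121 > 0,  v_rel·d = 147 > 0  ⇒  inside

inside=yes margin=14121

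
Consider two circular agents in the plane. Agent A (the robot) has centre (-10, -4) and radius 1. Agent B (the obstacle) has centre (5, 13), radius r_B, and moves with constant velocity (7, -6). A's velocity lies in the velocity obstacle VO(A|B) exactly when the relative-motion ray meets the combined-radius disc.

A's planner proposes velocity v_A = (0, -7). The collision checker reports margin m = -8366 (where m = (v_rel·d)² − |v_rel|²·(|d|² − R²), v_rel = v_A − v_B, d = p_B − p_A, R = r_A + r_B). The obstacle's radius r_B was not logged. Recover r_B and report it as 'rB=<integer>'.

m = -8366
d = (15, 17);  v_rel = (-7, -1),  |v_rel|² = 50
v_rel×d = (-7)·(17) − (-1)·(15) = -104
since m = R²·50 − (-104)²:  R² = (10816 + -8366) / 50 = 49
R = √49 = 7  ⇒  r_B = 7 − 1 = 6

rB=6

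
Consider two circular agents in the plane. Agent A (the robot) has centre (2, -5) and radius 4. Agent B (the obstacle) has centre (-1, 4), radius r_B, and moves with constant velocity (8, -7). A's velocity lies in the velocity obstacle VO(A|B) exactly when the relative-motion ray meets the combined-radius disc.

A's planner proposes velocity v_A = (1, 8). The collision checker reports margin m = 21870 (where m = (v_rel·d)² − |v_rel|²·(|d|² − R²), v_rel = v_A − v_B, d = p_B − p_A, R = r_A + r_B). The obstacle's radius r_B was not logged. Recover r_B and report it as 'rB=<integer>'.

m = 21870
d = (-3, 9);  v_rel = (-7, 15),  |v_rel|² = 274
v_rel×d = (-7)·(9) − (15)·(-3) = -18
since m = R²·274 − (-18)²:  R² = (324 + 21870) / 274 = 81
R = √81 = 9  ⇒  r_B = 9 − 4 = 5

rB=5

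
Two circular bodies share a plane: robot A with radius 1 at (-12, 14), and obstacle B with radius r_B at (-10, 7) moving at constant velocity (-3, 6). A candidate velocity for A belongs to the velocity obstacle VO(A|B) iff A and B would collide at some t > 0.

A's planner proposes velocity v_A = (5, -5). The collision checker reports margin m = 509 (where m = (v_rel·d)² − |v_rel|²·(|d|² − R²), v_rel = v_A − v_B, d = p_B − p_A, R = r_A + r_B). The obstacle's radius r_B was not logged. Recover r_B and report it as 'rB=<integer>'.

m = 509
d = (2, -7);  v_rel = (8, -11),  |v_rel|² = 185
v_rel×d = (8)·(-7) − (-11)·(2) = -34
since m = R²·185 − (-34)²:  R² = (1156 + 509) / 185 = 9
R = √9 = 3  ⇒  r_B = 3 − 1 = 2

rB=2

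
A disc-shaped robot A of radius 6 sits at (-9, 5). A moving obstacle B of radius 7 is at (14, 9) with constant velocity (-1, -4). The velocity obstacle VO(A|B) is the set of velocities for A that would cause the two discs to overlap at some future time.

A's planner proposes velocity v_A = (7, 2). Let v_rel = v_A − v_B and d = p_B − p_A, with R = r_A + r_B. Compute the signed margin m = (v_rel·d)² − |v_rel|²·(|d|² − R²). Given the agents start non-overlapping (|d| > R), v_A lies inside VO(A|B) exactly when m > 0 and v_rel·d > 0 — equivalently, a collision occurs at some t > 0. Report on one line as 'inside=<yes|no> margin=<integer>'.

d = (23, 4),  |d|² = 545;  R = 6+7 = 13,  c = 545−13² = 376
v_rel = (8, 6),  |v_rel|² = 100;  v_rel·d = (8)·(23) + (6)·(4) = 208
100·t² − 416·t + 376 = 0  ⇒  m = 208² − 100·376 = 5664
m = 5664 > 0,  v_rel·d = 208 > 0  ⇒  inside

inside=yes margin=5664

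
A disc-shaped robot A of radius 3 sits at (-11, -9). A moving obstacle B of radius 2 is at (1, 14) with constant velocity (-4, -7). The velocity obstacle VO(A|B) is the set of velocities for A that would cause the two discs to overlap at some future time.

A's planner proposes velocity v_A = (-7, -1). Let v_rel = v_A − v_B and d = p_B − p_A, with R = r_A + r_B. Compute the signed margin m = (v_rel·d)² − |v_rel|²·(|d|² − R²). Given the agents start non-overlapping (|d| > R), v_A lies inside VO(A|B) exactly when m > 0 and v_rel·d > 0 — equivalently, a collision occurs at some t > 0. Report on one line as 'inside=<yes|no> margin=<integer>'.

d = (12, 23),  |d|² = 673;  R = 3+2 = 5,  c = 673−5² = 648
v_rel = (-3, 6),  |v_rel|² = 45;  v_rel·d = (-3)·(12) + (6)·(23) = 102
45·t² − 204·t + 648 = 0  ⇒  m = 102² − 45·648 = -18756
m = -18756 < 0,  v_rel·d = 102 > 0  ⇒  outside

inside=no margin=-18756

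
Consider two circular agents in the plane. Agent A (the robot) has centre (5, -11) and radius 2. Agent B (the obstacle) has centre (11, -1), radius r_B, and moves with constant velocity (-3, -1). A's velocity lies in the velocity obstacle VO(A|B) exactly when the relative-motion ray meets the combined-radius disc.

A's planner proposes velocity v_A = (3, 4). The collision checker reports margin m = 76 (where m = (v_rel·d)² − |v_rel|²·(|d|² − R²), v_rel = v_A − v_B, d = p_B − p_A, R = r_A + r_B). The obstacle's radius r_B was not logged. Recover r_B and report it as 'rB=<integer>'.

m = 76
d = (6, 10);  v_rel = (6, 5),  |v_rel|² = 61
v_rel×d = (6)·(10) − (5)·(6) = 30
since m = R²·61 − 30²:  R² = (900 + 76) / 61 = 16
R = √16 = 4  ⇒  r_B = 4 − 2 = 2

rB=2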